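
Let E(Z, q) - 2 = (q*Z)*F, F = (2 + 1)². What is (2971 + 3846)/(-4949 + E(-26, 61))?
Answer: -6817/19221 ≈ -0.35466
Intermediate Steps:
F = 9 (F = 3² = 9)
E(Z, q) = 2 + 9*Z*q (E(Z, q) = 2 + (q*Z)*9 = 2 + (Z*q)*9 = 2 + 9*Z*q)
(2971 + 3846)/(-4949 + E(-26, 61)) = (2971 + 3846)/(-4949 + (2 + 9*(-26)*61)) = 6817/(-4949 + (2 - 14274)) = 6817/(-4949 - 14272) = 6817/(-19221) = 6817*(-1/19221) = -6817/19221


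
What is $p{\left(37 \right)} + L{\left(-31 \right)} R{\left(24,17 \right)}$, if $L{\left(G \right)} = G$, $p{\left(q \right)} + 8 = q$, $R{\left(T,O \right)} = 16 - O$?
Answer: $60$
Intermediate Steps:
$p{\left(q \right)} = -8 + q$
$p{\left(37 \right)} + L{\left(-31 \right)} R{\left(24,17 \right)} = \left(-8 + 37\right) - 31 \left(16 - 17\right) = 29 - 31 \left(16 - 17\right) = 29 - -31 = 29 + 31 = 60$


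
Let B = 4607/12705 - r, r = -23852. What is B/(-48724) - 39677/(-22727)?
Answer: 17674300334231/14068886171340 ≈ 1.2563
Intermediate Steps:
B = 303044267/12705 (B = 4607/12705 - 1*(-23852) = 4607*(1/12705) + 23852 = 4607/12705 + 23852 = 303044267/12705 ≈ 23852.)
B/(-48724) - 39677/(-22727) = (303044267/12705)/(-48724) - 39677/(-22727) = (303044267/12705)*(-1/48724) - 39677*(-1/22727) = -303044267/619038420 + 39677/22727 = 17674300334231/14068886171340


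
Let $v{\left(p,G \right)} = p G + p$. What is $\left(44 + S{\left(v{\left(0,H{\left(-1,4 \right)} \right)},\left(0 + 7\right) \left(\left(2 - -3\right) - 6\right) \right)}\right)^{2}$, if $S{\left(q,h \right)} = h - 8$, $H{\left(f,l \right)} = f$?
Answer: $841$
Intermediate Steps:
$v{\left(p,G \right)} = p + G p$ ($v{\left(p,G \right)} = G p + p = p + G p$)
$S{\left(q,h \right)} = -8 + h$
$\left(44 + S{\left(v{\left(0,H{\left(-1,4 \right)} \right)},\left(0 + 7\right) \left(\left(2 - -3\right) - 6\right) \right)}\right)^{2} = \left(44 - \left(8 - \left(0 + 7\right) \left(\left(2 - -3\right) - 6\right)\right)\right)^{2} = \left(44 - \left(8 - 7 \left(\left(2 + 3\right) - 6\right)\right)\right)^{2} = \left(44 - \left(8 - 7 \left(5 - 6\right)\right)\right)^{2} = \left(44 + \left(-8 + 7 \left(-1\right)\right)\right)^{2} = \left(44 - 15\right)^{2} = 29^{2} = 841$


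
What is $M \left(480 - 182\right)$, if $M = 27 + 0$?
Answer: $8046$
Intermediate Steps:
$M = 27$
$M \left(480 - 182\right) = 27 \left(480 - 182\right) = 27 \cdot 298 = 8046$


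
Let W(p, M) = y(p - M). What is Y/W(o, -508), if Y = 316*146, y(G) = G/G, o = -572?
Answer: 46136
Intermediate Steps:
y(G) = 1
Y = 46136
W(p, M) = 1
Y/W(o, -508) = 46136/1 = 46136*1 = 46136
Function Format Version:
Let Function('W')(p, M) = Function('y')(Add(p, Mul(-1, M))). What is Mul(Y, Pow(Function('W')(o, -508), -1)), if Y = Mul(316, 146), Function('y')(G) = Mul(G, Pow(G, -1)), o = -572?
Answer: 46136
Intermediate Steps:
Function('y')(G) = 1
Y = 46136
Function('W')(p, M) = 1
Mul(Y, Pow(Function('W')(o, -508), -1)) = Mul(46136, Pow(1, -1)) = Mul(46136, 1) = 46136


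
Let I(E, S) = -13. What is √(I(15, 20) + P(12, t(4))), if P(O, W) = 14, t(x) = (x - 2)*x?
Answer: 1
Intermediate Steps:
t(x) = x*(-2 + x) (t(x) = (-2 + x)*x = x*(-2 + x))
√(I(15, 20) + P(12, t(4))) = √(-13 + 14) = √1 = 1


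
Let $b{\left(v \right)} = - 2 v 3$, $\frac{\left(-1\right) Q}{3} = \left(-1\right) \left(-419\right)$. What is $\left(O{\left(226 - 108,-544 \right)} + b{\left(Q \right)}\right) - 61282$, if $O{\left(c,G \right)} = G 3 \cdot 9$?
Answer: $-68428$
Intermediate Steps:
$Q = -1257$ ($Q = - 3 \left(\left(-1\right) \left(-419\right)\right) = \left(-3\right) 419 = -1257$)
$O{\left(c,G \right)} = 27 G$ ($O{\left(c,G \right)} = 3 G 9 = 27 G$)
$b{\left(v \right)} = - 6 v$
$\left(O{\left(226 - 108,-544 \right)} + b{\left(Q \right)}\right) - 61282 = \left(27 \left(-544\right) - -7542\right) - 61282 = \left(-14688 + 7542\right) - 61282 = -7146 - 61282 = -68428$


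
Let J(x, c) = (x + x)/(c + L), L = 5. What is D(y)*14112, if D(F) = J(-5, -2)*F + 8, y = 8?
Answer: -263424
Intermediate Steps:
J(x, c) = 2*x/(5 + c) (J(x, c) = (x + x)/(c + 5) = (2*x)/(5 + c) = 2*x/(5 + c))
D(F) = 8 - 10*F/3 (D(F) = (2*(-5)/(5 - 2))*F + 8 = (2*(-5)/3)*F + 8 = (2*(-5)*(⅓))*F + 8 = -10*F/3 + 8 = 8 - 10*F/3)
D(y)*14112 = (8 - 10/3*8)*14112 = (8 - 80/3)*14112 = -56/3*14112 = -263424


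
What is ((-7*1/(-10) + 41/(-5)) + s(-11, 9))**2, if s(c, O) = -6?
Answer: 729/4 ≈ 182.25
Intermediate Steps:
((-7*1/(-10) + 41/(-5)) + s(-11, 9))**2 = ((-7*1/(-10) + 41/(-5)) - 6)**2 = ((-7*(-1/10) + 41*(-1/5)) - 6)**2 = ((7/10 - 41/5) - 6)**2 = (-15/2 - 6)**2 = (-27/2)**2 = 729/4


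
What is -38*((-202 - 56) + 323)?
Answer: -2470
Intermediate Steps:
-38*((-202 - 56) + 323) = -38*(-258 + 323) = -38*65 = -2470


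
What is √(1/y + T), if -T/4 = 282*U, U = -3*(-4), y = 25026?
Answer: I*√8477605925310/25026 ≈ 116.34*I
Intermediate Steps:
U = 12
T = -13536 (T = -1128*12 = -4*3384 = -13536)
√(1/y + T) = √(1/25026 - 13536) = √(-338751935/25026) = I*√8477605925310/25026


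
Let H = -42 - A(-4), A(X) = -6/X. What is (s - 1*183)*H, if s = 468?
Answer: -24795/2 ≈ -12398.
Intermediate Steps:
H = -87/2 (H = -42 - (-6)/(-4) = -42 - (-6)*(-1)/4 = -42 - 1*3/2 = -42 - 3/2 = -87/2 ≈ -43.500)
(s - 1*183)*H = (468 - 1*183)*(-87/2) = (468 - 183)*(-87/2) = 285*(-87/2) = -24795/2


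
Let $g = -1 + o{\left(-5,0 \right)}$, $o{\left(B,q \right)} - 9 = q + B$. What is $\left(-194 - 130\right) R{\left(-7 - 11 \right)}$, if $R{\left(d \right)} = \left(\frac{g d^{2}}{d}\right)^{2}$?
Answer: $-944784$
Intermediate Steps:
$o{\left(B,q \right)} = 9 + B + q$ ($o{\left(B,q \right)} = 9 + \left(q + B\right) = 9 + \left(B + q\right) = 9 + B + q$)
$g = 3$ ($g = -1 + \left(9 - 5 + 0\right) = -1 + 4 = 3$)
$R{\left(d \right)} = 9 d^{2}$ ($R{\left(d \right)} = \left(\frac{3 d^{2}}{d}\right)^{2} = \left(3 d\right)^{2} = 9 d^{2}$)
$\left(-194 - 130\right) R{\left(-7 - 11 \right)} = \left(-194 - 130\right) 9 \left(-7 - 11\right)^{2} = - 324 \cdot 9 \left(-7 - 11\right)^{2} = - 324 \cdot 9 \left(-18\right)^{2} = - 324 \cdot 9 \cdot 324 = \left(-324\right) 2916 = -944784$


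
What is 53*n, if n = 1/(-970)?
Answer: -53/970 ≈ -0.054639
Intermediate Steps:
n = -1/970 ≈ -0.0010309
53*n = 53*(-1/970) = -53/970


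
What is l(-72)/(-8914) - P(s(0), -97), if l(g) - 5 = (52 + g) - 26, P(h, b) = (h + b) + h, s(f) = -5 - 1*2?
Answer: 989495/8914 ≈ 111.00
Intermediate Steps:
s(f) = -7 (s(f) = -5 - 2 = -7)
P(h, b) = b + 2*h (P(h, b) = (b + h) + h = b + 2*h)
l(g) = 31 + g (l(g) = 5 + ((52 + g) - 26) = 5 + (26 + g) = 31 + g)
l(-72)/(-8914) - P(s(0), -97) = (31 - 72)/(-8914) - (-97 + 2*(-7)) = -41*(-1/8914) - (-97 - 14) = 41/8914 - 1*(-111) = 41/8914 + 111 = 989495/8914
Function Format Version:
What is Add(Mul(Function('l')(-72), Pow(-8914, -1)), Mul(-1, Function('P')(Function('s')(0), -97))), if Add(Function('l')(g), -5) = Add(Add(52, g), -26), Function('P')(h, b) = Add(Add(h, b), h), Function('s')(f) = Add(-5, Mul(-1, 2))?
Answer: Rational(989495, 8914) ≈ 111.00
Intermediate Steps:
Function('s')(f) = -7 (Function('s')(f) = Add(-5, -2) = -7)
Function('P')(h, b) = Add(b, Mul(2, h)) (Function('P')(h, b) = Add(Add(b, h), h) = Add(b, Mul(2, h)))
Function('l')(g) = Add(31, g) (Function('l')(g) = Add(5, Add(Add(52, g), -26)) = Add(5, Add(26, g)) = Add(31, g))
Add(Mul(Function('l')(-72), Pow(-8914, -1)), Mul(-1, Function('P')(Function('s')(0), -97))) = Add(Mul(Add(31, -72), Pow(-8914, -1)), Mul(-1, Add(-97, Mul(2, -7)))) = Add(Mul(-41, Rational(-1, 8914)), Mul(-1, Add(-97, -14))) = Add(Rational(41, 8914), Mul(-1, -111)) = Add(Rational(41, 8914), 111) = Rational(989495, 8914)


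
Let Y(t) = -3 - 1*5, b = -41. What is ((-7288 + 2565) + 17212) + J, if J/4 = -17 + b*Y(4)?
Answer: 13733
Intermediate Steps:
Y(t) = -8 (Y(t) = -3 - 5 = -8)
J = 1244 (J = 4*(-17 - 41*(-8)) = 4*(-17 + 328) = 4*311 = 1244)
((-7288 + 2565) + 17212) + J = ((-7288 + 2565) + 17212) + 1244 = (-4723 + 17212) + 1244 = 12489 + 1244 = 13733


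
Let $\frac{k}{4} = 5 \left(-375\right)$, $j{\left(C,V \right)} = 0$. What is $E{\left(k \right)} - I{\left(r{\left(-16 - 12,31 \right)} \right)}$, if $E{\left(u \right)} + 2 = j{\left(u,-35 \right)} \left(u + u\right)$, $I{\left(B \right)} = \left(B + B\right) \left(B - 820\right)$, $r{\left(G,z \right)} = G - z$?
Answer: $-103724$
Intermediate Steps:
$I{\left(B \right)} = 2 B \left(-820 + B\right)$
$k = -7500$ ($k = 4 \cdot 5 \left(-375\right) = 4 \left(-1875\right) = -7500$)
$E{\left(u \right)} = -2$ ($E{\left(u \right)} = -2 + 0 \left(u + u\right) = -2 + 0 \cdot 2 u = -2 + 0 = -2$)
$E{\left(k \right)} - I{\left(r{\left(-16 - 12,31 \right)} \right)} = -2 - 2 \left(\left(-16 - 12\right) - 31\right) \left(-820 - 59\right) = -2 - 2 \left(-28 - 31\right) \left(-820 - 59\right) = -2 - 2 \left(-59\right) \left(-820 - 59\right) = -2 - 2 \left(-59\right) \left(-879\right) = -2 - 103722 = -103724$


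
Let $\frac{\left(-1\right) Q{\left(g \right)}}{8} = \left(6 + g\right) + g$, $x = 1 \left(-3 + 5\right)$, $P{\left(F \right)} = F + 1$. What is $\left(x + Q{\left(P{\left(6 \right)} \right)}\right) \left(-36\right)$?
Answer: $5688$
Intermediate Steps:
$P{\left(F \right)} = 1 + F$
$x = 2$ ($x = 1 \cdot 2 = 2$)
$Q{\left(g \right)} = -48 - 16 g$ ($Q{\left(g \right)} = - 8 \left(\left(6 + g\right) + g\right) = - 8 \left(6 + 2 g\right) = -48 - 16 g$)
$\left(x + Q{\left(P{\left(6 \right)} \right)}\right) \left(-36\right) = \left(2 - \left(48 + 16 \left(1 + 6\right)\right)\right) \left(-36\right) = \left(2 - 160\right) \left(-36\right) = \left(-158\right) \left(-36\right) = 5688$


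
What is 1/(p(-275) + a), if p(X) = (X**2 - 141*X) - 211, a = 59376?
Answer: 1/173565 ≈ 5.7615e-6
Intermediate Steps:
p(X) = -211 + X**2 - 141*X
1/(p(-275) + a) = 1/((-211 + (-275)**2 - 141*(-275)) + 59376) = 1/((-211 + 75625 + 38775) + 59376) = 1/(114189 + 59376) = 1/173565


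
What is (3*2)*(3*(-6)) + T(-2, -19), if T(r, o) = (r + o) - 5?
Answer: -134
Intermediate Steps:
T(r, o) = -5 + o + r (T(r, o) = (o + r) - 5 = -5 + o + r)
(3*2)*(3*(-6)) + T(-2, -19) = (3*2)*(3*(-6)) + (-5 - 19 - 2) = 6*(-18) - 26 = -108 - 26 = -134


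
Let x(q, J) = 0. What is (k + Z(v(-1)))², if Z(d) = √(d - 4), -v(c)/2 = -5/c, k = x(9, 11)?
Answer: -14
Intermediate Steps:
k = 0
v(c) = 10/c (v(c) = -(-10)/c = 10/c)
Z(d) = √(-4 + d)
(k + Z(v(-1)))² = (0 + √(-4 + 10/(-1)))² = (0 + √(-4 + 10*(-1)))² = (0 + √(-4 - 10))² = (0 + √(-14))² = (0 + I*√14)² = (I*√14)² = -14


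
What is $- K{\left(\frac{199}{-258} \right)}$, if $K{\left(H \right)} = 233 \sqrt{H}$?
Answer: $- \frac{233 i \sqrt{51342}}{258} \approx - 204.63 i$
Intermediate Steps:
$- K{\left(\frac{199}{-258} \right)} = - 233 \sqrt{\frac{199}{-258}} = - 233 \sqrt{199 \left(- \frac{1}{258}\right)} = - 233 \sqrt{- \frac{199}{258}} = - 233 \frac{i \sqrt{51342}}{258} = - \frac{233 i \sqrt{51342}}{258}$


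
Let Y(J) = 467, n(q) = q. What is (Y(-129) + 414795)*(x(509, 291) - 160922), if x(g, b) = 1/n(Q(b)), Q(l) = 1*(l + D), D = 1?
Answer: -9756419360713/146 ≈ -6.6825e+10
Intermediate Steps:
Q(l) = 1 + l (Q(l) = 1*(l + 1) = 1*(1 + l) = 1 + l)
x(g, b) = 1/(1 + b)
(Y(-129) + 414795)*(x(509, 291) - 160922) = (467 + 414795)*(1/(1 + 291) - 160922) = 415262*(1/292 - 160922) = 415262*(-46989223/292) = -9756419360713/146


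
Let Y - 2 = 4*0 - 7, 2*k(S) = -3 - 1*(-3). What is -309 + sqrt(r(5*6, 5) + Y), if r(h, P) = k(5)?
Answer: -309 + I*sqrt(5) ≈ -309.0 + 2.2361*I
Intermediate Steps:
k(S) = 0 (k(S) = (-3 - 1*(-3))/2 = (-3 + 3)/2 = (1/2)*0 = 0)
r(h, P) = 0
Y = -5 (Y = 2 + (4*0 - 7) = 2 + (0 - 7) = 2 - 7 = -5)
-309 + sqrt(r(5*6, 5) + Y) = -309 + sqrt(0 - 5) = -309 + sqrt(-5) = -309 + I*sqrt(5)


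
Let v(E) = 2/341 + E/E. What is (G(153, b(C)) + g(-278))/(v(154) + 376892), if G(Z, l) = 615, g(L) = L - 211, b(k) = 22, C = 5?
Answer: 42966/128520515 ≈ 0.00033431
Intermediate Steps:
g(L) = -211 + L
v(E) = 343/341 (v(E) = 2*(1/341) + 1 = 2/341 + 1 = 343/341)
(G(153, b(C)) + g(-278))/(v(154) + 376892) = (615 + (-211 - 278))/(343/341 + 376892) = (615 - 489)/(128520515/341) = 126*(341/128520515) = 42966/128520515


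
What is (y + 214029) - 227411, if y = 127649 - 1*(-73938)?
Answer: 188205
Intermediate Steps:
y = 201587 (y = 127649 + 73938 = 201587)
(y + 214029) - 227411 = (201587 + 214029) - 227411 = 415616 - 227411 = 188205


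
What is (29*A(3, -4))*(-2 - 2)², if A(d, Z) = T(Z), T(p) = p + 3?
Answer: -464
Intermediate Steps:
T(p) = 3 + p
A(d, Z) = 3 + Z
(29*A(3, -4))*(-2 - 2)² = (29*(3 - 4))*(-2 - 2)² = (29*(-1))*(-4)² = -29*16 = -464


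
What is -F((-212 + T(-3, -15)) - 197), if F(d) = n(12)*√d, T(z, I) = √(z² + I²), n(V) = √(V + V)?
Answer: -2*I*√(2454 - 18*√26) ≈ -97.205*I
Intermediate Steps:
n(V) = √2*√V (n(V) = √(2*V) = √2*√V)
T(z, I) = √(I² + z²)
F(d) = 2*√6*√d (F(d) = (√2*√12)*√d = (√2*(2*√3))*√d = (2*√6)*√d = 2*√6*√d)
-F((-212 + T(-3, -15)) - 197) = -2*√6*√((-212 + √((-15)² + (-3)²)) - 197) = -2*√6*√((-212 + √(225 + 9)) - 197) = -2*√6*√((-212 + √234) - 197) = -2*√6*√((-212 + 3*√26) - 197) = -2*√6*√(-409 + 3*√26)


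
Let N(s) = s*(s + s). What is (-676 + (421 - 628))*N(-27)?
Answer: -1287414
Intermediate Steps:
N(s) = 2*s² (N(s) = s*(2*s) = 2*s²)
(-676 + (421 - 628))*N(-27) = (-676 + (421 - 628))*(2*(-27)²) = (-676 - 207)*(2*729) = -883*1458 = -1287414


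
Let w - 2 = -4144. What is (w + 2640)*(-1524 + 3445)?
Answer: -2885342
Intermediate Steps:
w = -4142 (w = 2 - 4144 = -4142)
(w + 2640)*(-1524 + 3445) = (-4142 + 2640)*(-1524 + 3445) = -1502*1921 = -2885342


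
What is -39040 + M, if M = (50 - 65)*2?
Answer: -39070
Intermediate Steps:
M = -30 (M = -15*2 = -30)
-39040 + M = -39040 - 30 = -39070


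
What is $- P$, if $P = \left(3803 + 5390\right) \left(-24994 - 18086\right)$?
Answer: $396034440$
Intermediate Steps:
$P = -396034440$ ($P = 9193 \left(-43080\right) = -396034440$)
$- P = \left(-1\right) \left(-396034440\right) = 396034440$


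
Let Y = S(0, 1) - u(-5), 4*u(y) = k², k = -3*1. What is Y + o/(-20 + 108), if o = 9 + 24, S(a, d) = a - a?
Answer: -15/8 ≈ -1.8750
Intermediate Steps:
k = -3
u(y) = 9/4 (u(y) = (¼)*(-3)² = (¼)*9 = 9/4)
S(a, d) = 0
o = 33
Y = -9/4 (Y = 0 - 1*9/4 = 0 - 9/4 = -9/4 ≈ -2.2500)
Y + o/(-20 + 108) = -9/4 + 33/(-20 + 108) = -9/4 + 33/88 = -9/4 + (1/88)*33 = -9/4 + 3/8 = -15/8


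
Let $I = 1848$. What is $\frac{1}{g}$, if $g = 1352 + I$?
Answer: $\frac{1}{3200} \approx 0.0003125$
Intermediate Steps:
$g = 3200$ ($g = 1352 + 1848 = 3200$)
$\frac{1}{g} = \frac{1}{3200}$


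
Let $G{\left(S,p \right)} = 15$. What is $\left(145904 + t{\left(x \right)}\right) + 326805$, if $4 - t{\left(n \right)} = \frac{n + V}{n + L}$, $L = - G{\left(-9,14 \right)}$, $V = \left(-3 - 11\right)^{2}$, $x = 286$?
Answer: $\frac{128104741}{271} \approx 4.7271 \cdot 10^{5}$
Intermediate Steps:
$V = 196$ ($V = \left(-14\right)^{2} = 196$)
$L = -15$ ($L = \left(-1\right) 15 = -15$)
$t{\left(n \right)} = 4 - \frac{196 + n}{-15 + n}$ ($t{\left(n \right)} = 4 - \frac{n + 196}{n - 15} = 4 - \frac{196 + n}{-15 + n}$)
$\left(145904 + t{\left(x \right)}\right) + 326805 = \left(145904 + \frac{-256 + 3 \cdot 286}{-15 + 286}\right) + 326805 = \left(145904 + \frac{-256 + 858}{271}\right) + 326805 = \left(145904 + \frac{1}{271} \cdot 602\right) + 326805 = \left(145904 + \frac{602}{271}\right) + 326805 = \frac{39540586}{271} + 326805 = \frac{128104741}{271}$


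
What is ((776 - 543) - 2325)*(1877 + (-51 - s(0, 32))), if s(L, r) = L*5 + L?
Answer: -3819992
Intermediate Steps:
s(L, r) = 6*L (s(L, r) = 5*L + L = 6*L)
((776 - 543) - 2325)*(1877 + (-51 - s(0, 32))) = ((776 - 543) - 2325)*(1877 + (-51 - 6*0)) = (233 - 2325)*(1877 + (-51 - 1*0)) = -2092*(1877 + (-51 + 0)) = -2092*(1877 - 51) = -2092*1826 = -3819992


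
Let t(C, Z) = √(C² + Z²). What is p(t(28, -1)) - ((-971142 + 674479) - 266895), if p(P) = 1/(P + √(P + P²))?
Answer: (1 + 563558*√785 + 563558*785^(¼)*√(1 + √785))/(√785 + 785^(¼)*√(1 + √785)) ≈ 5.6356e+5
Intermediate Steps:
p(t(28, -1)) - ((-971142 + 674479) - 266895) = 1/(√(28² + (-1)²) + √(√(28² + (-1)²)*(1 + √(28² + (-1)²)))) - ((-971142 + 674479) - 266895) = 1/(√(784 + 1) + √(√(784 + 1)*(1 + √(784 + 1)))) - (-296663 - 266895) = 1/(√785 + √(√785*(1 + √785))) - 1*(-563558) = 1/(√785 + 785^(¼)*√(1 + √785)) + 563558 = 563558 + 1/(√785 + 785^(¼)*√(1 + √785))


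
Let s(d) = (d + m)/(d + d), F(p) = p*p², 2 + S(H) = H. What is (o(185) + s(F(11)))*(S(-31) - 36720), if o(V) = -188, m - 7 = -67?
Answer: 18346546305/2662 ≈ 6.8920e+6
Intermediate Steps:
m = -60 (m = 7 - 67 = -60)
S(H) = -2 + H
F(p) = p³
s(d) = (-60 + d)/(2*d) (s(d) = (d - 60)/(d + d) = (-60 + d)/((2*d)) = (-60 + d)*(1/(2*d)) = (-60 + d)/(2*d))
(o(185) + s(F(11)))*(S(-31) - 36720) = (-188 + (-60 + 11³)/(2*(11³)))*((-2 - 31) - 36720) = (-188 + (½)*(-60 + 1331)/1331)*(-33 - 36720) = (-188 + (½)*(1/1331)*1271)*(-36753) = (-188 + 1271/2662)*(-36753) = -499185/2662*(-36753) = 18346546305/2662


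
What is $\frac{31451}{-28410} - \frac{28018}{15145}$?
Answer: $- \frac{50892671}{17210778} \approx -2.957$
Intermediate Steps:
$\frac{31451}{-28410} - \frac{28018}{15145} = 31451 \left(- \frac{1}{28410}\right) - \frac{28018}{15145} = - \frac{31451}{28410} - \frac{28018}{15145} = - \frac{50892671}{17210778}$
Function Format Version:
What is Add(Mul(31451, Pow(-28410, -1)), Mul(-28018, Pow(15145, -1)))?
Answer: Rational(-50892671, 17210778) ≈ -2.9570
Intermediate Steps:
Add(Mul(31451, Pow(-28410, -1)), Mul(-28018, Pow(15145, -1))) = Add(Mul(31451, Rational(-1, 28410)), Mul(-28018, Rational(1, 15145))) = Add(Rational(-31451, 28410), Rational(-28018, 15145)) = Rational(-50892671, 17210778)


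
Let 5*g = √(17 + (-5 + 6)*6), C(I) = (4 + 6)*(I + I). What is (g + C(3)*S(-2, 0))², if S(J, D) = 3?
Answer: (900 + √23)²/25 ≈ 32746.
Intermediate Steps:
C(I) = 20*I (C(I) = 10*(2*I) = 20*I)
g = √23/5 (g = √(17 + (-5 + 6)*6)/5 = √(17 + 1*6)/5 = √(17 + 6)/5 = √23/5 ≈ 0.95917)
(g + C(3)*S(-2, 0))² = (√23/5 + (20*3)*3)² = (√23/5 + 60*3)² = (√23/5 + 180)² = (180 + √23/5)²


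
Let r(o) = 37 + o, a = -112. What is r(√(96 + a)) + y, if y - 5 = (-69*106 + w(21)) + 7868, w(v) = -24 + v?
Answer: 593 + 4*I ≈ 593.0 + 4.0*I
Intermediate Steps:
y = 556 (y = 5 + ((-69*106 + (-24 + 21)) + 7868) = 5 + ((-7314 - 3) + 7868) = 5 + (-7317 + 7868) = 5 + 551 = 556)
r(√(96 + a)) + y = (37 + √(96 - 112)) + 556 = (37 + √(-16)) + 556 = (37 + 4*I) + 556 = 593 + 4*I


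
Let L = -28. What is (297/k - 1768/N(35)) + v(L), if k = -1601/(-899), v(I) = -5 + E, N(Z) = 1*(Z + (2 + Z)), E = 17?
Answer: 2222114/14409 ≈ 154.22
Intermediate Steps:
N(Z) = 2 + 2*Z (N(Z) = 1*(2 + 2*Z) = 2 + 2*Z)
v(I) = 12 (v(I) = -5 + 17 = 12)
k = 1601/899 (k = -1601*(-1/899) = 1601/899 ≈ 1.7809)
(297/k - 1768/N(35)) + v(L) = (297/(1601/899) - 1768/(2 + 2*35)) + 12 = (297*(899/1601) - 1768/(2 + 70)) + 12 = (267003/1601 - 1768/72) + 12 = (267003/1601 - 1768*1/72) + 12 = (267003/1601 - 221/9) + 12 = 2049206/14409 + 12 = 2222114/14409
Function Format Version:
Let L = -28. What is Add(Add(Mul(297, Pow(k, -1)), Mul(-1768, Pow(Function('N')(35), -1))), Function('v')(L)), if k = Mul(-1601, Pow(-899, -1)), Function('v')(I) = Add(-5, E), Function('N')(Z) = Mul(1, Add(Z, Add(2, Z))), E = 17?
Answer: Rational(2222114, 14409) ≈ 154.22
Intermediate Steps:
Function('N')(Z) = Add(2, Mul(2, Z)) (Function('N')(Z) = Mul(1, Add(2, Mul(2, Z))) = Add(2, Mul(2, Z)))
Function('v')(I) = 12 (Function('v')(I) = Add(-5, 17) = 12)
k = Rational(1601, 899) (k = Mul(-1601, Rational(-1, 899)) = Rational(1601, 899) ≈ 1.7809)
Add(Add(Mul(297, Pow(k, -1)), Mul(-1768, Pow(Function('N')(35), -1))), Function('v')(L)) = Add(Add(Mul(297, Pow(Rational(1601, 899), -1)), Mul(-1768, Pow(Add(2, Mul(2, 35)), -1))), 12) = Add(Add(Mul(297, Rational(899, 1601)), Mul(-1768, Pow(Add(2, 70), -1))), 12) = Add(Add(Rational(267003, 1601), Mul(-1768, Pow(72, -1))), 12) = Add(Add(Rational(267003, 1601), Mul(-1768, Rational(1, 72))), 12) = Add(Add(Rational(267003, 1601), Rational(-221, 9)), 12) = Add(Rational(2049206, 14409), 12) = Rational(2222114, 14409)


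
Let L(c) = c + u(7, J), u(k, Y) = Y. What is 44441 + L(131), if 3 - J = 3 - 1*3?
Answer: 44575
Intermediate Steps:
J = 3 (J = 3 - (3 - 1*3) = 3 - (3 - 3) = 3 - 1*0 = 3 + 0 = 3)
L(c) = 3 + c (L(c) = c + 3 = 3 + c)
44441 + L(131) = 44441 + (3 + 131) = 44441 + 134 = 44575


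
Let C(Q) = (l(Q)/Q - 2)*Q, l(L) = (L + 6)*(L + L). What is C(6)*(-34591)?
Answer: -4566012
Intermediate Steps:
l(L) = 2*L*(6 + L) (l(L) = (6 + L)*(2*L) = 2*L*(6 + L))
C(Q) = Q*(10 + 2*Q) (C(Q) = ((2*Q*(6 + Q))/Q - 2)*Q = ((12 + 2*Q) - 2)*Q = (10 + 2*Q)*Q = Q*(10 + 2*Q))
C(6)*(-34591) = (2*6*(5 + 6))*(-34591) = (2*6*11)*(-34591) = 132*(-34591) = -4566012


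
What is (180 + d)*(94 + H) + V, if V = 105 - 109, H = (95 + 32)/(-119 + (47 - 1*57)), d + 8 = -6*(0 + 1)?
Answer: 1991318/129 ≈ 15437.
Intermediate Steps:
d = -14 (d = -8 - 6*(0 + 1) = -8 - 6*1 = -8 - 6 = -14)
H = -127/129 (H = 127/(-119 + (47 - 57)) = 127/(-119 - 10) = 127/(-129) = 127*(-1/129) = -127/129 ≈ -0.98450)
V = -4
(180 + d)*(94 + H) + V = (180 - 14)*(94 - 127/129) - 4 = 166*(11999/129) - 4 = 1991834/129 - 4 = 1991318/129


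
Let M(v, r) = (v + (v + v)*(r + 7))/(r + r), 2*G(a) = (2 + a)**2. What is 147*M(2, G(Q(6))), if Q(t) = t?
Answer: 11613/32 ≈ 362.91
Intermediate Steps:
G(a) = (2 + a)**2/2
M(v, r) = (v + 2*v*(7 + r))/(2*r) (M(v, r) = (v + (2*v)*(7 + r))/((2*r)) = (v + 2*v*(7 + r))*(1/(2*r)) = (v + 2*v*(7 + r))/(2*r))
147*M(2, G(Q(6))) = 147*(2 + (15/2)*2/((2 + 6)**2/2)) = 147*(2 + (15/2)*2/((1/2)*8**2)) = 147*(2 + (15/2)*2/((1/2)*64)) = 147*(2 + (15/2)*2/32) = 147*(2 + (15/2)*2*(1/32)) = 147*(2 + 15/32) = 147*(79/32) = 11613/32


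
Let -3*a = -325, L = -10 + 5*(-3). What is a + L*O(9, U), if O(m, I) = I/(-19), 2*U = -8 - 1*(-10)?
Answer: 6250/57 ≈ 109.65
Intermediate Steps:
L = -25 (L = -10 - 15 = -25)
U = 1 (U = (-8 - 1*(-10))/2 = (-8 + 10)/2 = (1/2)*2 = 1)
O(m, I) = -I/19 (O(m, I) = I*(-1/19) = -I/19)
a = 325/3 (a = -1/3*(-325) = 325/3 ≈ 108.33)
a + L*O(9, U) = 325/3 - (-25)/19 = 325/3 - 25*(-1/19) = 325/3 + 25/19 = 6250/57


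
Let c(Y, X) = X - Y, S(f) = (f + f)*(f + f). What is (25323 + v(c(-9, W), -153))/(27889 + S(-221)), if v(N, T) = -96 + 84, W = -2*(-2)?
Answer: 25311/223253 ≈ 0.11337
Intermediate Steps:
W = 4
S(f) = 4*f² (S(f) = (2*f)*(2*f) = 4*f²)
v(N, T) = -12
(25323 + v(c(-9, W), -153))/(27889 + S(-221)) = (25323 - 12)/(27889 + 4*(-221)²) = 25311/(27889 + 4*48841) = 25311/(27889 + 195364) = 25311/223253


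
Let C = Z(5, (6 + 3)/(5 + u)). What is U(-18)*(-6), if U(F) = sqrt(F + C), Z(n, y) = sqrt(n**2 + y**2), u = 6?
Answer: -6*I*sqrt(2178 - 11*sqrt(3106))/11 ≈ -21.578*I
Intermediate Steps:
C = sqrt(3106)/11 (C = sqrt(5**2 + ((6 + 3)/(5 + 6))**2) = sqrt(25 + (9/11)**2) = sqrt(25 + 81/121) = sqrt(3106/121) = sqrt(3106)/11 ≈ 5.0665)
U(F) = sqrt(F + sqrt(3106)/11)
U(-18)*(-6) = (sqrt(11*sqrt(3106) + 121*(-18))/11)*(-6) = (sqrt(11*sqrt(3106) - 2178)/11)*(-6) = (sqrt(-2178 + 11*sqrt(3106))/11)*(-6) = -6*sqrt(-2178 + 11*sqrt(3106))/11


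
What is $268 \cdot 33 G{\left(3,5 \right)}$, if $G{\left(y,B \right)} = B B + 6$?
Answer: $274164$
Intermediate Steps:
$G{\left(y,B \right)} = 6 + B^{2}$ ($G{\left(y,B \right)} = B^{2} + 6 = 6 + B^{2}$)
$268 \cdot 33 G{\left(3,5 \right)} = 268 \cdot 33 \left(6 + 5^{2}\right) = 268 \cdot 33 \left(6 + 25\right) = 268 \cdot 33 \cdot 31 = 268 \cdot 1023 = 274164$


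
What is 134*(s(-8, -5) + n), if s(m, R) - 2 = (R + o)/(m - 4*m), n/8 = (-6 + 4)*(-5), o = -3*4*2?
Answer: 129913/12 ≈ 10826.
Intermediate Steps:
o = -24 (o = -12*2 = -24)
n = 80 (n = 8*((-6 + 4)*(-5)) = 8*(-2*(-5)) = 8*10 = 80)
s(m, R) = 2 - (-24 + R)/(3*m) (s(m, R) = 2 + (R - 24)/(m - 4*m) = 2 + (-24 + R)/((-3*m)) = 2 + (-24 + R)*(-1/(3*m)) = 2 - (-24 + R)/(3*m))
134*(s(-8, -5) + n) = 134*((⅓)*(24 - 1*(-5) + 6*(-8))/(-8) + 80) = 134*((⅓)*(-⅛)*(24 + 5 - 48) + 80) = 134*((⅓)*(-⅛)*(-19) + 80) = 134*(19/24 + 80) = 134*(1939/24) = 129913/12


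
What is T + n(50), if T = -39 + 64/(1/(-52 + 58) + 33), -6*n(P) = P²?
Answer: -270881/597 ≈ -453.74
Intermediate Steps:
n(P) = -P²/6
T = -7377/199 (T = -39 + 64/(1/6 + 33) = -39 + 64/(⅙ + 33) = -39 + 64/(199/6) = -39 + 64*(6/199) = -39 + 384/199 = -7377/199 ≈ -37.070)
T + n(50) = -7377/199 - ⅙*50² = -7377/199 - ⅙*2500 = -7377/199 - 1250/3 = -270881/597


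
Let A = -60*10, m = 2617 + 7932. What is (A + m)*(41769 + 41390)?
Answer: 827348891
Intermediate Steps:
m = 10549
A = -600
(A + m)*(41769 + 41390) = (-600 + 10549)*(41769 + 41390) = 9949*83159 = 827348891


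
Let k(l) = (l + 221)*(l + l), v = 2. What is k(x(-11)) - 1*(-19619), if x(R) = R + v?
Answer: 15803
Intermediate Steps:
x(R) = 2 + R (x(R) = R + 2 = 2 + R)
k(l) = 2*l*(221 + l) (k(l) = (221 + l)*(2*l) = 2*l*(221 + l))
k(x(-11)) - 1*(-19619) = 2*(2 - 11)*(221 + (2 - 11)) - 1*(-19619) = 2*(-9)*(221 - 9) + 19619 = 2*(-9)*212 + 19619 = -3816 + 19619 = 15803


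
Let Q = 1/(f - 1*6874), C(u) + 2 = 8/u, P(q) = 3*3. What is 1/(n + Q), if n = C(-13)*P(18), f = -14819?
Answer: -282009/6638071 ≈ -0.042484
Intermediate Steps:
P(q) = 9
C(u) = -2 + 8/u
Q = -1/21693 (Q = 1/(-14819 - 1*6874) = 1/(-14819 - 6874) = 1/(-21693) = -1/21693 ≈ -4.6098e-5)
n = -306/13 (n = (-2 + 8/(-13))*9 = (-2 + 8*(-1/13))*9 = (-2 - 8/13)*9 = -34/13*9 = -306/13 ≈ -23.538)
1/(n + Q) = 1/(-306/13 - 1/21693) = 1/(-6638071/282009) = -282009/6638071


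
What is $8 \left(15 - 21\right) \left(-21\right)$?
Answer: $1008$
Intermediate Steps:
$8 \left(15 - 21\right) \left(-21\right) = 8 \left(-6\right) \left(-21\right) = \left(-48\right) \left(-21\right) = 1008$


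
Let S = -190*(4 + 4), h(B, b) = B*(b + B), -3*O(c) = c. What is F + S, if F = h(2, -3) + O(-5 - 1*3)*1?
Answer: -4558/3 ≈ -1519.3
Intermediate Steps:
O(c) = -c/3
h(B, b) = B*(B + b)
F = ⅔ (F = 2*(2 - 3) - (-5 - 1*3)/3*1 = 2*(-1) - (-5 - 3)/3*1 = -2 - ⅓*(-8)*1 = -2 + (8/3)*1 = -2 + 8/3 = ⅔ ≈ 0.66667)
S = -1520 (S = -190*8 = -1520)
F + S = ⅔ - 1520 = -4558/3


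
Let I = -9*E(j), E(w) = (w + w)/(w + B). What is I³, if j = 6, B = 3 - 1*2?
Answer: -1259712/343 ≈ -3672.6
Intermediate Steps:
B = 1 (B = 3 - 2 = 1)
E(w) = 2*w/(1 + w) (E(w) = (w + w)/(w + 1) = (2*w)/(1 + w) = 2*w/(1 + w))
I = -108/7 (I = -18*6/(1 + 6) = -18*6/7 = -9*12/7 = -108/7 ≈ -15.429)
I³ = (-108/7)³ = -1259712/343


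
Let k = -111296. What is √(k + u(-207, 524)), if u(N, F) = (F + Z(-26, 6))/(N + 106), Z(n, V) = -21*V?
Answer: I*√1135370694/101 ≈ 333.62*I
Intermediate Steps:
u(N, F) = (-126 + F)/(106 + N) (u(N, F) = (F - 21*6)/(N + 106) = (F - 126)/(106 + N) = (-126 + F)/(106 + N))
√(k + u(-207, 524)) = √(-111296 + (-126 + 524)/(106 - 207)) = √(-111296 + 398/(-101)) = √(-111296 - 1/101*398) = √(-111296 - 398/101) = √(-11241294/101) = I*√1135370694/101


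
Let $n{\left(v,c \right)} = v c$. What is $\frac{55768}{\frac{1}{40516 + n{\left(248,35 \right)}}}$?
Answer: $2743562528$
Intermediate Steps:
$n{\left(v,c \right)} = c v$
$\frac{55768}{\frac{1}{40516 + n{\left(248,35 \right)}}} = \frac{55768}{\frac{1}{40516 + 35 \cdot 248}} = \frac{55768}{\frac{1}{40516 + 8680}} = \frac{55768}{\frac{1}{49196}} = 55768 \frac{1}{\frac{1}{49196}} = 55768 \cdot 49196 = 2743562528$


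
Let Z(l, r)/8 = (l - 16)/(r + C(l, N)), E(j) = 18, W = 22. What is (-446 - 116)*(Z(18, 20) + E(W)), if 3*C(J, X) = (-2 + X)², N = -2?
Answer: -198948/19 ≈ -10471.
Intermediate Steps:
C(J, X) = (-2 + X)²/3
Z(l, r) = 8*(-16 + l)/(16/3 + r) (Z(l, r) = 8*((l - 16)/(r + (-2 - 2)²/3)) = 8*((-16 + l)/(r + (⅓)*(-4)²)) = 8*((-16 + l)/(r + (⅓)*16)) = 8*((-16 + l)/(r + 16/3)) = 8*((-16 + l)/(16/3 + r)) = 8*(-16 + l)/(16/3 + r))
(-446 - 116)*(Z(18, 20) + E(W)) = (-446 - 116)*(24*(-16 + 18)/(16 + 3*20) + 18) = -562*(24*2/(16 + 60) + 18) = -562*(24*2/76 + 18) = -562*(24*(1/76)*2 + 18) = -562*(12/19 + 18) = -562*354/19 = -198948/19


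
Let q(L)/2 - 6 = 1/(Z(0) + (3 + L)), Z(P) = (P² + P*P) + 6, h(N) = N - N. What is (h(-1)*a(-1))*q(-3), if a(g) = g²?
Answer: 0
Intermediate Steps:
h(N) = 0
Z(P) = 6 + 2*P² (Z(P) = (P² + P²) + 6 = 2*P² + 6 = 6 + 2*P²)
q(L) = 12 + 2/(9 + L) (q(L) = 12 + 2/((6 + 2*0²) + (3 + L)) = 12 + 2/((6 + 2*0) + (3 + L)) = 12 + 2/((6 + 0) + (3 + L)) = 12 + 2/(6 + (3 + L)) = 12 + 2/(9 + L))
(h(-1)*a(-1))*q(-3) = (0*(-1)²)*(2*(55 + 6*(-3))/(9 - 3)) = (0*1)*(2*(55 - 18)/6) = 0*(2*(⅙)*37) = 0*(37/3) = 0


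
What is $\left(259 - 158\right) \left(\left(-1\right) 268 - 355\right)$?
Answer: $-62923$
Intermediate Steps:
$\left(259 - 158\right) \left(\left(-1\right) 268 - 355\right) = 101 \left(-268 - 355\right) = 101 \left(-623\right) = -62923$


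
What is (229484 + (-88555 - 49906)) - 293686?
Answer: -202663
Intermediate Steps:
(229484 + (-88555 - 49906)) - 293686 = (229484 - 138461) - 293686 = 91023 - 293686 = -202663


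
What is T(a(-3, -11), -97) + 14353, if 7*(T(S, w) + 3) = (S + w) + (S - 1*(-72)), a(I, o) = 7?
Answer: 100439/7 ≈ 14348.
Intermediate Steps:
T(S, w) = 51/7 + w/7 + 2*S/7 (T(S, w) = -3 + ((S + w) + (S - 1*(-72)))/7 = -3 + ((S + w) + (S + 72))/7 = -3 + ((S + w) + (72 + S))/7 = -3 + (72 + w + 2*S)/7 = -3 + (72/7 + w/7 + 2*S/7) = 51/7 + w/7 + 2*S/7)
T(a(-3, -11), -97) + 14353 = (51/7 + (1/7)*(-97) + (2/7)*7) + 14353 = (51/7 - 97/7 + 2) + 14353 = -32/7 + 14353 = 100439/7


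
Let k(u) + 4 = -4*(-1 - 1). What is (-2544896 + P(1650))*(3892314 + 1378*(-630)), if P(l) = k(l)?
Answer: -7696196219208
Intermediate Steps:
k(u) = 4 (k(u) = -4 - 4*(-1 - 1) = -4 - 4*(-2) = -4 + 8 = 4)
P(l) = 4
(-2544896 + P(1650))*(3892314 + 1378*(-630)) = (-2544896 + 4)*(3892314 + 1378*(-630)) = -2544892*(3892314 - 868140) = -2544892*3024174 = -7696196219208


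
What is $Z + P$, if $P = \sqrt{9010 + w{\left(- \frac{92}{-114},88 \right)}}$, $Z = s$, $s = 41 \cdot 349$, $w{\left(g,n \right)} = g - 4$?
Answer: $14309 + \frac{2 \sqrt{7315779}}{57} \approx 14404.0$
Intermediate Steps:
$w{\left(g,n \right)} = -4 + g$
$s = 14309$
$Z = 14309$
$P = \frac{2 \sqrt{7315779}}{57}$ ($P = \sqrt{9010 - \left(4 + \frac{92}{-114}\right)} = \sqrt{9010 - \frac{182}{57}} = \sqrt{\frac{513388}{57}} = \frac{2 \sqrt{7315779}}{57} \approx 94.904$)
$Z + P = 14309 + \frac{2 \sqrt{7315779}}{57}$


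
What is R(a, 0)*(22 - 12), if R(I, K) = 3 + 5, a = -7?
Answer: 80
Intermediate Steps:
R(I, K) = 8
R(a, 0)*(22 - 12) = 8*(22 - 12) = 8*10 = 80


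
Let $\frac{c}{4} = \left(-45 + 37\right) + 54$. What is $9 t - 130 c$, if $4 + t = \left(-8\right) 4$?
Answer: $-24244$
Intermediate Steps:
$t = -36$ ($t = -4 - 32 = -36$)
$c = 184$ ($c = 4 \left(\left(-45 + 37\right) + 54\right) = 4 \left(-8 + 54\right) = 4 \cdot 46 = 184$)
$9 t - 130 c = 9 \left(-36\right) - 23920 = -324 - 23920 = -24244$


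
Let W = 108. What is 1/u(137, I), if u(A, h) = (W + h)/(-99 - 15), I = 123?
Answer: -38/77 ≈ -0.49351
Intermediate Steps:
u(A, h) = -18/19 - h/114 (u(A, h) = (108 + h)/(-99 - 15) = (108 + h)/(-114) = (108 + h)*(-1/114) = -18/19 - h/114)
1/u(137, I) = 1/(-18/19 - 1/114*123) = 1/(-18/19 - 41/38) = 1/(-77/38) = -38/77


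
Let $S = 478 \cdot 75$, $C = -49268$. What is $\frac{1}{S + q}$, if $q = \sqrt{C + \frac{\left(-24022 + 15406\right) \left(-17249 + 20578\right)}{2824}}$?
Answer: $\frac{12655050}{453704519437} - \frac{i \sqrt{7404858761}}{453704519437} \approx 2.7893 \cdot 10^{-5} - 1.8966 \cdot 10^{-7} i$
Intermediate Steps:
$q = \frac{i \sqrt{7404858761}}{353}$ ($q = \sqrt{-49268 + \frac{\left(-24022 + 15406\right) \left(-17249 + 20578\right)}{2824}} = \sqrt{-49268 + \left(-8616\right) 3329 \cdot \frac{1}{2824}} = \sqrt{-49268 - \frac{3585333}{353}} = \sqrt{- \frac{20976937}{353}} = \frac{i \sqrt{7404858761}}{353} \approx 243.77 i$)
$S = 35850$
$\frac{1}{S + q} = \frac{1}{35850 + \frac{i \sqrt{7404858761}}{353}}$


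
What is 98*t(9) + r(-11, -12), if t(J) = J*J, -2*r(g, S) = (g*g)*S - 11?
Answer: 17339/2 ≈ 8669.5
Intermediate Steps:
r(g, S) = 11/2 - S*g²/2 (r(g, S) = -((g*g)*S - 11)/2 = -(g²*S - 11)/2 = -(S*g² - 11)/2 = -(-11 + S*g²)/2 = 11/2 - S*g²/2)
t(J) = J²
98*t(9) + r(-11, -12) = 98*9² + (11/2 - ½*(-12)*(-11)²) = 98*81 + (11/2 - ½*(-12)*121) = 7938 + (11/2 + 726) = 7938 + 1463/2 = 17339/2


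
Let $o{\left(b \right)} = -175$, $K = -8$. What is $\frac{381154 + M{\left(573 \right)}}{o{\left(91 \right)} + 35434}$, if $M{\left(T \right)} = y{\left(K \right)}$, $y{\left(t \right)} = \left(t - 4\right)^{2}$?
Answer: $\frac{381298}{35259} \approx 10.814$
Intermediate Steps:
$y{\left(t \right)} = \left(-4 + t\right)^{2}$
$M{\left(T \right)} = 144$ ($M{\left(T \right)} = \left(-4 - 8\right)^{2} = \left(-12\right)^{2} = 144$)
$\frac{381154 + M{\left(573 \right)}}{o{\left(91 \right)} + 35434} = \frac{381154 + 144}{-175 + 35434} = \frac{381298}{35259}$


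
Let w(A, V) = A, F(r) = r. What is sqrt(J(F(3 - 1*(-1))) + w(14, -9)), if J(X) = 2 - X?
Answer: 2*sqrt(3) ≈ 3.4641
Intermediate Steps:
sqrt(J(F(3 - 1*(-1))) + w(14, -9)) = sqrt((2 - (3 - 1*(-1))) + 14) = sqrt((2 - (3 + 1)) + 14) = sqrt((2 - 1*4) + 14) = sqrt((2 - 4) + 14) = sqrt(-2 + 14) = sqrt(12) = 2*sqrt(3)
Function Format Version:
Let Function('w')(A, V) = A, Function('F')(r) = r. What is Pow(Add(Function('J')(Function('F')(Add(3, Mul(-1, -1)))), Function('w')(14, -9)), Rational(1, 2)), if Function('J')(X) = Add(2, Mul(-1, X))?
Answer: Mul(2, Pow(3, Rational(1, 2))) ≈ 3.4641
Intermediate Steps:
Pow(Add(Function('J')(Function('F')(Add(3, Mul(-1, -1)))), Function('w')(14, -9)), Rational(1, 2)) = Pow(Add(Add(2, Mul(-1, Add(3, Mul(-1, -1)))), 14), Rational(1, 2)) = Pow(Add(Add(2, Mul(-1, Add(3, 1))), 14), Rational(1, 2)) = Pow(Add(Add(2, Mul(-1, 4)), 14), Rational(1, 2)) = Pow(Add(Add(2, -4), 14), Rational(1, 2)) = Pow(Add(-2, 14), Rational(1, 2)) = Pow(12, Rational(1, 2)) = Mul(2, Pow(3, Rational(1, 2)))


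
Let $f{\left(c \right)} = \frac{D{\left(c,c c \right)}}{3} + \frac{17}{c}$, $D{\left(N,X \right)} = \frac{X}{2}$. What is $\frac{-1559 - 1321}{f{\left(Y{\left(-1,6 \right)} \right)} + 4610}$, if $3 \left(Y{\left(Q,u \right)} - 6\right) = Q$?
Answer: $- \frac{155520}{249391} \approx -0.6236$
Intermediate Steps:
$D{\left(N,X \right)} = \frac{X}{2}$ ($D{\left(N,X \right)} = X \frac{1}{2} = \frac{X}{2}$)
$Y{\left(Q,u \right)} = 6 + \frac{Q}{3}$
$f{\left(c \right)} = \frac{17}{c} + \frac{c^{2}}{6}$ ($f{\left(c \right)} = \frac{\frac{1}{2} c c}{3} + \frac{17}{c} = \frac{c^{2}}{2} \cdot \frac{1}{3} + \frac{17}{c} = \frac{c^{2}}{6} + \frac{17}{c} = \frac{17}{c} + \frac{c^{2}}{6}$)
$\frac{-1559 - 1321}{f{\left(Y{\left(-1,6 \right)} \right)} + 4610} = \frac{-1559 - 1321}{\frac{102 + \left(6 + \frac{1}{3} \left(-1\right)\right)^{3}}{6 \left(6 + \frac{1}{3} \left(-1\right)\right)} + 4610} = - \frac{2880}{\frac{102 + \left(6 - \frac{1}{3}\right)^{3}}{6 \left(6 - \frac{1}{3}\right)} + 4610} = - \frac{2880}{\frac{102 + \left(\frac{17}{3}\right)^{3}}{6 \cdot \frac{17}{3}} + 4610} = - \frac{2880}{\frac{1}{6} \cdot \frac{3}{17} \left(102 + \frac{4913}{27}\right) + 4610} = - \frac{2880}{\frac{1}{6} \cdot \frac{3}{17} \cdot \frac{7667}{27} + 4610} = - \frac{2880}{\frac{451}{54} + 4610} = - \frac{2880}{\frac{249391}{54}} = \left(-2880\right) \frac{54}{249391} = - \frac{155520}{249391}$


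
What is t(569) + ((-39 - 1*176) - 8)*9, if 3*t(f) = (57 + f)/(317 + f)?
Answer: -2666990/1329 ≈ -2006.8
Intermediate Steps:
t(f) = (57 + f)/(3*(317 + f)) (t(f) = ((57 + f)/(317 + f))/3 = (57 + f)/(3*(317 + f)))
t(569) + ((-39 - 1*176) - 8)*9 = (57 + 569)/(3*(317 + 569)) + ((-39 - 1*176) - 8)*9 = (⅓)*626/886 + ((-39 - 176) - 8)*9 = (⅓)*(1/886)*626 + (-215 - 8)*9 = 313/1329 - 223*9 = 313/1329 - 2007 = -2666990/1329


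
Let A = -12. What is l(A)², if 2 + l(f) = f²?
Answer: 20164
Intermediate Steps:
l(f) = -2 + f²
l(A)² = (-2 + (-12)²)² = (-2 + 144)² = 142² = 20164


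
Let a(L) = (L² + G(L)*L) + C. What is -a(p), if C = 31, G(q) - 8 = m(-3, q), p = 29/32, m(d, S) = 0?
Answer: -40009/1024 ≈ -39.071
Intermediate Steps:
p = 29/32 (p = 29*(1/32) = 29/32 ≈ 0.90625)
G(q) = 8 (G(q) = 8 + 0 = 8)
a(L) = 31 + L² + 8*L (a(L) = (L² + 8*L) + 31 = 31 + L² + 8*L)
-a(p) = -(31 + (29/32)² + 8*(29/32)) = -(31 + 841/1024 + 29/4) = -1*40009/1024 = -40009/1024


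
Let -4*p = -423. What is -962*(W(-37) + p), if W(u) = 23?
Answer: -247715/2 ≈ -1.2386e+5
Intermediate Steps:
p = 423/4 (p = -¼*(-423) = 423/4 ≈ 105.75)
-962*(W(-37) + p) = -962*(23 + 423/4) = -962*515/4 = -247715/2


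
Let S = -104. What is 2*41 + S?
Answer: -22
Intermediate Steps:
2*41 + S = 2*41 - 104 = 82 - 104 = -22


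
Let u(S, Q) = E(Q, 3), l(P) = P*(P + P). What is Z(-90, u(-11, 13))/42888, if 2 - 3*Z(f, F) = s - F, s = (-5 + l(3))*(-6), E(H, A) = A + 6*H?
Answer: 161/128664 ≈ 0.0012513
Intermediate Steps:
l(P) = 2*P**2 (l(P) = P*(2*P) = 2*P**2)
u(S, Q) = 3 + 6*Q
s = -78 (s = (-5 + 2*3**2)*(-6) = (-5 + 2*9)*(-6) = (-5 + 18)*(-6) = 13*(-6) = -78)
Z(f, F) = 80/3 + F/3 (Z(f, F) = 2/3 - (-78 - F)/3 = 2/3 + (26 + F/3) = 80/3 + F/3)
Z(-90, u(-11, 13))/42888 = (80/3 + (3 + 6*13)/3)/42888 = (80/3 + (3 + 78)/3)*(1/42888) = (80/3 + (1/3)*81)*(1/42888) = (80/3 + 27)*(1/42888) = (161/3)*(1/42888) = 161/128664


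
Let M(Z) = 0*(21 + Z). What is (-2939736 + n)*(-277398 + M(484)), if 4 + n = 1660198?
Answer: 354942391716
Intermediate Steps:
n = 1660194 (n = -4 + 1660198 = 1660194)
M(Z) = 0
(-2939736 + n)*(-277398 + M(484)) = (-2939736 + 1660194)*(-277398 + 0) = -1279542*(-277398) = 354942391716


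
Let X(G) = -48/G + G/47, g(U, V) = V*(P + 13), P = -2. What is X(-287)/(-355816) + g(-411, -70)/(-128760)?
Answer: 92650222709/15449918915256 ≈ 0.0059968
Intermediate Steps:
g(U, V) = 11*V (g(U, V) = V*(-2 + 13) = V*11 = 11*V)
X(G) = -48/G + G/47 (X(G) = -48/G + G*(1/47) = -48/G + G/47)
X(-287)/(-355816) + g(-411, -70)/(-128760) = (-48/(-287) + (1/47)*(-287))/(-355816) + (11*(-70))/(-128760) = (-48*(-1/287) - 287/47)*(-1/355816) - 770*(-1/128760) = (48/287 - 287/47)*(-1/355816) + 77/12876 = -80113/13489*(-1/355816) + 77/12876 = 80113/4799602024 + 77/12876 = 92650222709/15449918915256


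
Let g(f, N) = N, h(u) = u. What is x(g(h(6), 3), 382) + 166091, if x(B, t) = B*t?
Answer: 167237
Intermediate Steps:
x(g(h(6), 3), 382) + 166091 = 3*382 + 166091 = 1146 + 166091 = 167237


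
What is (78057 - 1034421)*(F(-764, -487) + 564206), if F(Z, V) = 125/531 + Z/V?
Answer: -46511948809124308/86199 ≈ -5.3959e+11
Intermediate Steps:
F(Z, V) = 125/531 + Z/V (F(Z, V) = 125*(1/531) + Z/V = 125/531 + Z/V)
(78057 - 1034421)*(F(-764, -487) + 564206) = (78057 - 1034421)*((125/531 - 764/(-487)) + 564206) = -956364*((125/531 - 764*(-1/487)) + 564206) = -956364*((125/531 + 764/487) + 564206) = -956364*(466559/258597 + 564206) = -956364*145902445541/258597 = -46511948809124308/86199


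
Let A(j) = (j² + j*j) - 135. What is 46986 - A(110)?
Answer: 22921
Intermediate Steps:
A(j) = -135 + 2*j² (A(j) = (j² + j²) - 135 = 2*j² - 135 = -135 + 2*j²)
46986 - A(110) = 46986 - (-135 + 2*110²) = 46986 - (-135 + 2*12100) = 46986 - (-135 + 24200) = 46986 - 1*24065 = 46986 - 24065 = 22921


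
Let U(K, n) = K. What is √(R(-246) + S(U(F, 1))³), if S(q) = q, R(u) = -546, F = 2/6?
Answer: I*√44223/9 ≈ 23.366*I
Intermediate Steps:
F = ⅓ (F = 2*(⅙) = ⅓ ≈ 0.33333)
√(R(-246) + S(U(F, 1))³) = √(-546 + (⅓)³) = √(-546 + 1/27) = √(-14741/27) = I*√44223/9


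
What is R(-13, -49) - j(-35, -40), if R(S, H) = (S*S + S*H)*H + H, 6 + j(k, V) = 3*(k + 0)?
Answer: -39432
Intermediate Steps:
j(k, V) = -6 + 3*k (j(k, V) = -6 + 3*(k + 0) = -6 + 3*k)
R(S, H) = H + H*(S**2 + H*S) (R(S, H) = (S**2 + H*S)*H + H = H*(S**2 + H*S) + H = H + H*(S**2 + H*S))
R(-13, -49) - j(-35, -40) = -49*(1 + (-13)**2 - 49*(-13)) - (-6 + 3*(-35)) = -49*(1 + 169 + 637) - (-6 - 105) = -49*807 - 1*(-111) = -39543 + 111 = -39432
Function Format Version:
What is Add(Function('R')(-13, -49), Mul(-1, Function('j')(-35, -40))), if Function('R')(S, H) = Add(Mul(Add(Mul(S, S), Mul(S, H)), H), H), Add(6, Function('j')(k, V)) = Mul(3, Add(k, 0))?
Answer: -39432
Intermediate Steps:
Function('j')(k, V) = Add(-6, Mul(3, k)) (Function('j')(k, V) = Add(-6, Mul(3, Add(k, 0))) = Add(-6, Mul(3, k)))
Function('R')(S, H) = Add(H, Mul(H, Add(Pow(S, 2), Mul(H, S)))) (Function('R')(S, H) = Add(Mul(Add(Pow(S, 2), Mul(H, S)), H), H) = Add(Mul(H, Add(Pow(S, 2), Mul(H, S))), H) = Add(H, Mul(H, Add(Pow(S, 2), Mul(H, S)))))
Add(Function('R')(-13, -49), Mul(-1, Function('j')(-35, -40))) = Add(Mul(-49, Add(1, Pow(-13, 2), Mul(-49, -13))), Mul(-1, Add(-6, Mul(3, -35)))) = Add(Mul(-49, Add(1, 169, 637)), Mul(-1, Add(-6, -105))) = Add(Mul(-49, 807), Mul(-1, -111)) = Add(-39543, 111) = -39432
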